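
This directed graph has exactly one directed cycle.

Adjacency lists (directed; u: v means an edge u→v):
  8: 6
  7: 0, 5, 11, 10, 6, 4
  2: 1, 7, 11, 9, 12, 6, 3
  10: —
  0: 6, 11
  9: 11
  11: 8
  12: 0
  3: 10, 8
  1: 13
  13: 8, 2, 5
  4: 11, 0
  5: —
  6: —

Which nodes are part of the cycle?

DFS with gray/black marking from 2:
2 gray
  1 gray
    13 gray
      8 gray
        6 gray
        6 black
      8 black
      13→2: 2 is gray → back edge
Back edge closes the cycle 2 → 1 → 13 → 2; its vertices are {1, 2, 13}.

1, 2, 13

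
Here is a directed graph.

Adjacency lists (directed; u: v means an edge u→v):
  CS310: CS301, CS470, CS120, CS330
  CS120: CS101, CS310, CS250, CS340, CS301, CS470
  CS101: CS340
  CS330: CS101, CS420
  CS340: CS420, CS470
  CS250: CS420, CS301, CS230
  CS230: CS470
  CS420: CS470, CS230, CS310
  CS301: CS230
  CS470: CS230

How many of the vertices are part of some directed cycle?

9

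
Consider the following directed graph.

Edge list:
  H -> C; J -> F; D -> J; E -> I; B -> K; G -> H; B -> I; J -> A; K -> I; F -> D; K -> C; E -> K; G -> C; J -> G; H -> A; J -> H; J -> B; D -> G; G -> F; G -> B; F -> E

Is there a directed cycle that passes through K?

K lies on a cycle iff there is a path from K back to itself.
Exploring from K, it never reaches itself; equivalently, its strongly connected component is a singleton.

No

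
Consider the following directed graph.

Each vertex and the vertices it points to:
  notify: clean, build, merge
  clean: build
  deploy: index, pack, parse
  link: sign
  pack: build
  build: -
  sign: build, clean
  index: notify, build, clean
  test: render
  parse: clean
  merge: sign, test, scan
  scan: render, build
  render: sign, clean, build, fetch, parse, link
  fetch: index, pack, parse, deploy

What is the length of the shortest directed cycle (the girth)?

For each vertex v, BFS finds the shortest path from v back to v.
The shortest such closed walk is merge → scan → render → fetch → index → notify → merge, length 6.

6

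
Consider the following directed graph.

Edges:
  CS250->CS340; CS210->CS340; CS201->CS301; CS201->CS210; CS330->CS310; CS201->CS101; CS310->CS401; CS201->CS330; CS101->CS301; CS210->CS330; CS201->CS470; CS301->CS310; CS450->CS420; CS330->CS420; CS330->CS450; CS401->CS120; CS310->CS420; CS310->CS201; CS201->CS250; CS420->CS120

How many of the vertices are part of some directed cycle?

6

A vertex is on a directed cycle iff it belongs to a strongly connected component of size ≥ 2 (or has a self-loop).
The vertices on cycles are {CS101, CS201, CS210, CS301, CS310, CS330} — 6 in total.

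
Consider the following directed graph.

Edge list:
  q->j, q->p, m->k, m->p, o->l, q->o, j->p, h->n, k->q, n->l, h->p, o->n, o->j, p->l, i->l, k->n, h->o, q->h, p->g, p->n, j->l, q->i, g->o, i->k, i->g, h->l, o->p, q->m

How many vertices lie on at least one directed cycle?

8

A vertex is on a directed cycle iff it belongs to a strongly connected component of size ≥ 2 (or has a self-loop).
The vertices on cycles are {g, i, j, k, m, o, p, q} — 8 in total.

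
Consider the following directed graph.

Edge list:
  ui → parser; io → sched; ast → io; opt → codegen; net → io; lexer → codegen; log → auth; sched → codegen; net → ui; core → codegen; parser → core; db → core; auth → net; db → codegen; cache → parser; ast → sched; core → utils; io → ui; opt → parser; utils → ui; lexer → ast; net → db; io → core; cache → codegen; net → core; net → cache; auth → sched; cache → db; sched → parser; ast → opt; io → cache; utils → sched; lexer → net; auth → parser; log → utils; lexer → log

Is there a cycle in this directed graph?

DFS with white/gray/black marking, starting from utils:
utils gray
  ui gray
    parser gray
      core gray
        core→utils: utils is gray → back edge
Back edge found, so a cycle exists: utils → ui → parser → core → utils.

Yes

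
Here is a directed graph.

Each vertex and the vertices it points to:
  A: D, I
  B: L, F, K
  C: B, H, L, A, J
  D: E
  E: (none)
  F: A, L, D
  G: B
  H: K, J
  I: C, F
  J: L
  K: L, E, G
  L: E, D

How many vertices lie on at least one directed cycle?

8

A vertex is on a directed cycle iff it belongs to a strongly connected component of size ≥ 2 (or has a self-loop).
The vertices on cycles are {A, B, C, F, G, H, I, K} — 8 in total.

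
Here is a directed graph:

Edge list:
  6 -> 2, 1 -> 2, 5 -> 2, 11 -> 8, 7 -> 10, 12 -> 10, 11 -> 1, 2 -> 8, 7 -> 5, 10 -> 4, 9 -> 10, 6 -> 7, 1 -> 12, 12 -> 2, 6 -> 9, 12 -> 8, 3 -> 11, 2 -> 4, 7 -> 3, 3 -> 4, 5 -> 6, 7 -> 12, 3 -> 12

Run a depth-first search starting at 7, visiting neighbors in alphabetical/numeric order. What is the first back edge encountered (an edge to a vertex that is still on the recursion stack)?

6->7

DFS from 7 (visiting neighbors in alphabetical/numeric order); mark gray on enter, black on exit:
7 gray
  3 gray
    4 gray
    4 black
    11 gray
      1 gray
        2 gray
          2→4: 4 black — skip
          8 gray
          8 black
        2 black
        12 gray
          12→2: 2 black — skip
          12→8: 8 black — skip
          10 gray
            10→4: 4 black — skip
          10 black
        12 black
      1 black
      11→8: 8 black — skip
    11 black
    3→12: 12 black — skip
  3 black
  5 gray
    5→2: 2 black — skip
    6 gray
      6→2: 2 black — skip
      6→7: 7 is gray → back edge
First back edge: 6 → 7.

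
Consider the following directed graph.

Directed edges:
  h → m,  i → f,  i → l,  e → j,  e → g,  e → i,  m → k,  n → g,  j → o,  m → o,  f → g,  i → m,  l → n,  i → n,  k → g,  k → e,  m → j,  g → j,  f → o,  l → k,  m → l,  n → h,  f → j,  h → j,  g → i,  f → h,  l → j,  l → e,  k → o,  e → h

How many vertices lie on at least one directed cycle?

9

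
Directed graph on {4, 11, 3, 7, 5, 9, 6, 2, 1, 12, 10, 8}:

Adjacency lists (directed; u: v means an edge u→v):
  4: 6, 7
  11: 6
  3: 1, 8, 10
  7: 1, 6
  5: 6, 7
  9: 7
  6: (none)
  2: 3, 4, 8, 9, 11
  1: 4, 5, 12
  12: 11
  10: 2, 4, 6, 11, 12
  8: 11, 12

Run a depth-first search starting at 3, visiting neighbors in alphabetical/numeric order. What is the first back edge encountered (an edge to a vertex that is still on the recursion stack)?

DFS from 3 (visiting neighbors in alphabetical/numeric order); mark gray on enter, black on exit:
3 gray
  1 gray
    4 gray
      6 gray
      6 black
      7 gray
        7→1: 1 is gray → back edge
First back edge: 7 → 1.

7->1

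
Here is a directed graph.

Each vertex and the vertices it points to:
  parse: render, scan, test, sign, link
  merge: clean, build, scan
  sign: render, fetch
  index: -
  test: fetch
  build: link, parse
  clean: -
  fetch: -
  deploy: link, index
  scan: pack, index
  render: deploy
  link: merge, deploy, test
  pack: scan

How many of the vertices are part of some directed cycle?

9

A vertex is on a directed cycle iff it belongs to a strongly connected component of size ≥ 2 (or has a self-loop).
The vertices on cycles are {link, pack, scan, sign, build, merge, parse, deploy, render} — 9 in total.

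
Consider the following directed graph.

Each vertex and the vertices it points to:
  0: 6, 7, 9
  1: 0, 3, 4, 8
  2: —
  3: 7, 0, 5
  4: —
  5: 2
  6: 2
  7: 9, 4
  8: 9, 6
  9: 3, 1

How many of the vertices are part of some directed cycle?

6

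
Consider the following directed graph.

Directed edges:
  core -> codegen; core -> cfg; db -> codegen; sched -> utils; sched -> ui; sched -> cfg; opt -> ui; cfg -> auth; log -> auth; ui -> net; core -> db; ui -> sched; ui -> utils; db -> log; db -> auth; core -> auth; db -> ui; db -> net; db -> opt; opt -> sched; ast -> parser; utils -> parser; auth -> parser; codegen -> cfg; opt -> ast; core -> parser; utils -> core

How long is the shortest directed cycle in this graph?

2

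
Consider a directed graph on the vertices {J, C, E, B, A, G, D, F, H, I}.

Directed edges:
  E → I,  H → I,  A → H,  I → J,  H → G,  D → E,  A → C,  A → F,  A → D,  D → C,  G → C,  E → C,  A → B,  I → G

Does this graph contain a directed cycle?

No

DFS with white/gray/black marking, starting from D:
D gray
  E gray
    I gray
      J gray
      J black
      G gray
        C gray
        C black
      G black
    I black
    E→C: C black — skip
  E black
  D→C: C black — skip
D black
B gray
B black
A gray
  A→D: D black — skip
  A→B: B black — skip
  A→C: C black — skip
  F gray
  F black
  H gray
    H→I: I black — skip
    H→G: G black — skip
  H black
A black
Every edge goes to a white or black vertex — no back edge, so the graph is acyclic.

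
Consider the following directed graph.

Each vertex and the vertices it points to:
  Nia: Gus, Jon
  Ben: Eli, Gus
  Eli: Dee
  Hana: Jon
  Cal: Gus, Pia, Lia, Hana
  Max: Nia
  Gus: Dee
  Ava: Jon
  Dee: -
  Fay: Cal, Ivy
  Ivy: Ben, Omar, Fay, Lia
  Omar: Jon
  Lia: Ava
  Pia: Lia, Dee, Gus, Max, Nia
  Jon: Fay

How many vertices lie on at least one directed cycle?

11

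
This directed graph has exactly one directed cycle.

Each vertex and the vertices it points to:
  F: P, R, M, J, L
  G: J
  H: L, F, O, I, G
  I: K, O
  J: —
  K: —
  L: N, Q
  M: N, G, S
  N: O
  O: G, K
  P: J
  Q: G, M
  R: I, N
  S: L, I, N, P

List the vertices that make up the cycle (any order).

DFS with gray/black marking from M:
M gray
  N gray
    O gray
      G gray
        J gray
        J black
      G black
      K gray
      K black
    O black
  N black
  M→G: G black — skip
  S gray
    L gray
      L→N: N black — skip
      Q gray
        Q→G: G black — skip
        Q→M: M is gray → back edge
Back edge closes the cycle M → S → L → Q → M; its vertices are {L, M, Q, S}.

L, M, Q, S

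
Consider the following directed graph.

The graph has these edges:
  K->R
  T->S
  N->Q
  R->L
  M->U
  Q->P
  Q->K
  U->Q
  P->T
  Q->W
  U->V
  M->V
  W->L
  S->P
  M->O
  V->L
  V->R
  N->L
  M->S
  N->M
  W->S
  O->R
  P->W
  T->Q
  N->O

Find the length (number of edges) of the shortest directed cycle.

For each vertex v, BFS finds the shortest path from v back to v.
The shortest such closed walk is Q → P → T → Q, length 3.

3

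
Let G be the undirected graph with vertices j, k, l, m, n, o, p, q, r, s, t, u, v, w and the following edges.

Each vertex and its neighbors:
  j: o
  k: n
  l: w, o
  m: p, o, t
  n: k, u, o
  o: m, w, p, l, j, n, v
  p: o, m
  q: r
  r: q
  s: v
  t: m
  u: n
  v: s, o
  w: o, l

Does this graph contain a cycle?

DFS, tracking each vertex's parent; an edge to a visited non-parent vertex closes a cycle.
Start from j:
visit j (parent –)
  visit o (parent j)
    visit m (parent o)
      visit p (parent m)
        p–o: o visited and ≠ parent → cycle
Cycle: o – m – p – o.

Yes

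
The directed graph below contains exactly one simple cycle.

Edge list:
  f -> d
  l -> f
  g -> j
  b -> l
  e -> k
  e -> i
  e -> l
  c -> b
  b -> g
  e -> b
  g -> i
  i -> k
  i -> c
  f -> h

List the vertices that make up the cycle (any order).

DFS with gray/black marking from b:
b gray
  g gray
    j gray
    j black
    i gray
      c gray
        c→b: b is gray → back edge
Back edge closes the cycle b → g → i → c → b; its vertices are {b, c, g, i}.

b, c, g, i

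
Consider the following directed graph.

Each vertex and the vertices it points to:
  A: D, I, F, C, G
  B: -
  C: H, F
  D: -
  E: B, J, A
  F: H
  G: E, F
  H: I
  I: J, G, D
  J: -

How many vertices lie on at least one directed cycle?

7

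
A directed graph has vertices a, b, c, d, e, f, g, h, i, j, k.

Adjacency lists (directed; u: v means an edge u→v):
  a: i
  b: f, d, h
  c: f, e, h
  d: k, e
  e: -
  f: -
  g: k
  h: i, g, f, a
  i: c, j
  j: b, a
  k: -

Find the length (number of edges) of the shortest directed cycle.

For each vertex v, BFS finds the shortest path from v back to v.
The shortest such closed walk is h → i → c → h, length 3.

3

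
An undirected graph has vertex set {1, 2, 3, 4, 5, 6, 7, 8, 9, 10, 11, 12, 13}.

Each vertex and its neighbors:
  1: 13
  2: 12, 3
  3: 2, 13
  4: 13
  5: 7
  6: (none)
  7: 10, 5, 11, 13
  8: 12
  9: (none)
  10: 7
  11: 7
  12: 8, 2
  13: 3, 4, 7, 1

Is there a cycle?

DFS, tracking each vertex's parent; an edge to a visited non-parent vertex closes a cycle.
Start from 4:
visit 4 (parent –)
  visit 13 (parent 4)
    visit 3 (parent 13)
      visit 2 (parent 3)
        visit 12 (parent 2)
          visit 8 (parent 12)
            8–12: parent, skip
          12–2: parent, skip
        2–3: parent, skip
      3–13: parent, skip
    13–4: parent, skip
    visit 7 (parent 13)
      visit 10 (parent 7)
        10–7: parent, skip
      visit 5 (parent 7)
        5–7: parent, skip
      visit 11 (parent 7)
        11–7: parent, skip
      7–13: parent, skip
    visit 1 (parent 13)
      1–13: parent, skip
visit 6 (parent –)
visit 9 (parent –)
No non-parent visited neighbor found — the graph is a forest.

No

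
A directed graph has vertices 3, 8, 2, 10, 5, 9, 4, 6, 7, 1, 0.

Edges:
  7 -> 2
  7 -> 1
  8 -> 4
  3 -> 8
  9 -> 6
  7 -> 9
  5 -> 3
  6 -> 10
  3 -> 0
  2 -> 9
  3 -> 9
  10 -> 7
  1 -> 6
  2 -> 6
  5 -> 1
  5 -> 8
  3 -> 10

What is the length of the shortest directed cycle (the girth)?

4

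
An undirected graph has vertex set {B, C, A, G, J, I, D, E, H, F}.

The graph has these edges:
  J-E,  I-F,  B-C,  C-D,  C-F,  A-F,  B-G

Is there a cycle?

DFS, tracking each vertex's parent; an edge to a visited non-parent vertex closes a cycle.
Start from I:
visit I (parent –)
  visit F (parent I)
    F–I: parent, skip
    visit C (parent F)
      visit B (parent C)
        visit G (parent B)
          G–B: parent, skip
        B–C: parent, skip
      C–F: parent, skip
      visit D (parent C)
        D–C: parent, skip
    visit A (parent F)
      A–F: parent, skip
visit J (parent –)
  visit E (parent J)
    E–J: parent, skip
visit H (parent –)
No non-parent visited neighbor found — the graph is a forest.

No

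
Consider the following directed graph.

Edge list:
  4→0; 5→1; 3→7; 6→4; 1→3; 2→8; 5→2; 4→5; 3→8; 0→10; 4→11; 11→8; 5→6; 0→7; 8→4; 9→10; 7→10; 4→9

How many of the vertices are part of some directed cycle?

A vertex is on a directed cycle iff it belongs to a strongly connected component of size ≥ 2 (or has a self-loop).
The vertices on cycles are {1, 2, 3, 4, 5, 6, 8, 11} — 8 in total.

8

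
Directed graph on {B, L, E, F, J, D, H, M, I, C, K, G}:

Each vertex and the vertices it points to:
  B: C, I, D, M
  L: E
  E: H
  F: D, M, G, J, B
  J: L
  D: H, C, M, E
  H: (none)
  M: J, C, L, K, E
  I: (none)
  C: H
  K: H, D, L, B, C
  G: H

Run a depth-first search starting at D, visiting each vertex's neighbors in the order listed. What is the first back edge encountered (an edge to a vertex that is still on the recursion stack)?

DFS from D (visiting each vertex's neighbors in the order listed); mark gray on enter, black on exit:
D gray
  H gray
  H black
  C gray
    C→H: H black — skip
  C black
  M gray
    J gray
      L gray
        E gray
          E→H: H black — skip
        E black
      L black
    J black
    M→C: C black — skip
    M→L: L black — skip
    K gray
      K→H: H black — skip
      K→D: D is gray → back edge
First back edge: K → D.

K→D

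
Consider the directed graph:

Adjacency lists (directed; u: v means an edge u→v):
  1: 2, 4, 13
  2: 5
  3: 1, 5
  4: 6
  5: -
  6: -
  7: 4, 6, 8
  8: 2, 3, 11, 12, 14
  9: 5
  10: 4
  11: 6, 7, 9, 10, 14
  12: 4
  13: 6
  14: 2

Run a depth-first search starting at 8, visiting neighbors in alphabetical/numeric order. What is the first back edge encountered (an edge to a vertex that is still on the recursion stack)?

DFS from 8 (visiting neighbors in alphabetical/numeric order); mark gray on enter, black on exit:
8 gray
  2 gray
    5 gray
    5 black
  2 black
  3 gray
    1 gray
      1→2: 2 black — skip
      4 gray
        6 gray
        6 black
      4 black
      13 gray
        13→6: 6 black — skip
      13 black
    1 black
    3→5: 5 black — skip
  3 black
  11 gray
    11→6: 6 black — skip
    7 gray
      7→4: 4 black — skip
      7→6: 6 black — skip
      7→8: 8 is gray → back edge
First back edge: 7 → 8.

7->8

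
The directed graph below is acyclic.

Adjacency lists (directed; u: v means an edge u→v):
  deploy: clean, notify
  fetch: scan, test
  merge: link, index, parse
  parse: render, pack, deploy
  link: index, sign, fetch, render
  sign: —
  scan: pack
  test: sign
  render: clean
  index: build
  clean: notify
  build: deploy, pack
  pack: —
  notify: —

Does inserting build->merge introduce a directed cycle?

Yes

Adding build→merge creates a cycle iff merge can already reach build.
Path from merge: merge → index → build.
So merge → … → build → merge is a cycle.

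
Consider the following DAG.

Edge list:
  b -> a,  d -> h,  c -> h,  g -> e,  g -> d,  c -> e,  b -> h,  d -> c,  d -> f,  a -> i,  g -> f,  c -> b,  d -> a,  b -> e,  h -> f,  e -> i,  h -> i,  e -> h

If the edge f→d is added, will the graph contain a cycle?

Adding f→d creates a cycle iff d can already reach f.
Path from d: d → f.
So d → … → f → d is a cycle.

Yes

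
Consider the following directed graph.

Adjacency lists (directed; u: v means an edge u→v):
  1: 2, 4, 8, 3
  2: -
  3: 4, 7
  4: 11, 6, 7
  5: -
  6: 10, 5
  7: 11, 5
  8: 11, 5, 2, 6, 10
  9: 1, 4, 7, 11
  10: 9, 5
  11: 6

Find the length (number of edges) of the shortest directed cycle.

4

For each vertex v, BFS finds the shortest path from v back to v.
The shortest such closed walk is 1 → 8 → 10 → 9 → 1, length 4.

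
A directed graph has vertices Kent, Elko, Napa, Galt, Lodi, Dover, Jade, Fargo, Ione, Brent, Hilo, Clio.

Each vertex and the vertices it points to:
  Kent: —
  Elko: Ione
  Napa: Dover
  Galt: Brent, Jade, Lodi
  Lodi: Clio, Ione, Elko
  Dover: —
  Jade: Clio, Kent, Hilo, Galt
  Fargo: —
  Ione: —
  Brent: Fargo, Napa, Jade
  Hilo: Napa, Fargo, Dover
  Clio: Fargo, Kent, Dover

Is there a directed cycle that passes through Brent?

Brent is on a cycle iff Brent can reach itself via ≥1 edge.
Brent → Jade → Galt → Brent — yes.

Yes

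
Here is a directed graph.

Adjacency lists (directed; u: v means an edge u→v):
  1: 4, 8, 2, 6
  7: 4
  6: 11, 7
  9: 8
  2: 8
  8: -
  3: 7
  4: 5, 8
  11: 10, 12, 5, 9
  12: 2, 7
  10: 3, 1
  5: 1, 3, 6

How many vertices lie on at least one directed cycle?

A vertex is on a directed cycle iff it belongs to a strongly connected component of size ≥ 2 (or has a self-loop).
The vertices on cycles are {1, 3, 4, 5, 6, 7, 10, 11, 12} — 9 in total.

9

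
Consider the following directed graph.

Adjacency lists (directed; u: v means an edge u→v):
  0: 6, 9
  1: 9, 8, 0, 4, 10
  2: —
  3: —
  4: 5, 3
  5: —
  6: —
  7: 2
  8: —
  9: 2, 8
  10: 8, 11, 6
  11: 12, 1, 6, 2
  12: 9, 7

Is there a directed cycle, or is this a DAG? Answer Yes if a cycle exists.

DFS with white/gray/black marking, starting from 12:
12 gray
  9 gray
    2 gray
    2 black
    8 gray
    8 black
  9 black
  7 gray
    7→2: 2 black — skip
  7 black
12 black
0 gray
  6 gray
  6 black
  0→9: 9 black — skip
0 black
1 gray
  1→9: 9 black — skip
  1→8: 8 black — skip
  1→0: 0 black — skip
  4 gray
    5 gray
    5 black
    3 gray
    3 black
  4 black
  10 gray
    10→8: 8 black — skip
    11 gray
      11→12: 12 black — skip
      11→1: 1 is gray → back edge
Back edge found, so a cycle exists: 1 → 10 → 11 → 1.

Yes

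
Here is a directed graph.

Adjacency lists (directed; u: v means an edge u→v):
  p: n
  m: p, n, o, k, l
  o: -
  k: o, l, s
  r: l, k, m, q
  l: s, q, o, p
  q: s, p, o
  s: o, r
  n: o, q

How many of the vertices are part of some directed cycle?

8

A vertex is on a directed cycle iff it belongs to a strongly connected component of size ≥ 2 (or has a self-loop).
The vertices on cycles are {k, l, m, n, p, q, r, s} — 8 in total.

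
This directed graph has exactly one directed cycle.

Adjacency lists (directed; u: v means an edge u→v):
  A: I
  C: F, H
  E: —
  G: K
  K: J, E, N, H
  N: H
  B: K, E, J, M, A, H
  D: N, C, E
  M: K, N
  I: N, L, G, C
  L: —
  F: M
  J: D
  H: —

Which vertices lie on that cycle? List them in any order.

DFS with gray/black marking from J:
J gray
  D gray
    N gray
      H gray
      H black
    N black
    C gray
      F gray
        M gray
          K gray
            K→J: J is gray → back edge
Back edge closes the cycle J → D → C → F → M → K → J; its vertices are {C, D, F, J, K, M}.

C, D, F, J, K, M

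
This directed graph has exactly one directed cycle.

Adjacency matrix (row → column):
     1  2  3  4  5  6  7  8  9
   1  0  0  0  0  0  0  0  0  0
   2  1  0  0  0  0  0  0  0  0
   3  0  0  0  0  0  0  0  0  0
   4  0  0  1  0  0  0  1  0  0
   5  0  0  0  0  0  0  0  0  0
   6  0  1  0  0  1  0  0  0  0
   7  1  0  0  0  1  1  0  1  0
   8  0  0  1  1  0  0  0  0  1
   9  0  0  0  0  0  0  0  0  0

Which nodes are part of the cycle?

4, 7, 8

DFS with gray/black marking from 7:
7 gray
  6 gray
    5 gray
    5 black
    2 gray
      1 gray
      1 black
    2 black
  6 black
  7→1: 1 black — skip
  7→5: 5 black — skip
  8 gray
    4 gray
      3 gray
      3 black
      4→7: 7 is gray → back edge
Back edge closes the cycle 7 → 8 → 4 → 7; its vertices are {4, 7, 8}.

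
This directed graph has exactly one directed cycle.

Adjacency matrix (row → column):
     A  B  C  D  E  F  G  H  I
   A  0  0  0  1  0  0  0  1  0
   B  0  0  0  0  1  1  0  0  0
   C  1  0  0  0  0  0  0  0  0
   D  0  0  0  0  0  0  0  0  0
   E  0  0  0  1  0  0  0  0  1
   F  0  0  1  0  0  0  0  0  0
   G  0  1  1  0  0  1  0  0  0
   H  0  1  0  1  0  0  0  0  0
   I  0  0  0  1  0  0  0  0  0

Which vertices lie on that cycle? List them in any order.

A, B, C, F, H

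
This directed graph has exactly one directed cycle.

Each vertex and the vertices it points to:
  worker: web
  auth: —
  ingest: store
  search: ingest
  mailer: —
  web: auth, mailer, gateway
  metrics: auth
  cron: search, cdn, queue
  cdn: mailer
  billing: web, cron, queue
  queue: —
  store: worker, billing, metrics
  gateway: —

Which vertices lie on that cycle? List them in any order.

cron, store, ingest, search, billing

DFS with gray/black marking from store:
store gray
  worker gray
    web gray
      auth gray
      auth black
      mailer gray
      mailer black
      gateway gray
      gateway black
    web black
  worker black
  billing gray
    billing→web: web black — skip
    cron gray
      search gray
        ingest gray
          ingest→store: store is gray → back edge
Back edge closes the cycle store → billing → cron → search → ingest → store; its vertices are {cron, store, ingest, search, billing}.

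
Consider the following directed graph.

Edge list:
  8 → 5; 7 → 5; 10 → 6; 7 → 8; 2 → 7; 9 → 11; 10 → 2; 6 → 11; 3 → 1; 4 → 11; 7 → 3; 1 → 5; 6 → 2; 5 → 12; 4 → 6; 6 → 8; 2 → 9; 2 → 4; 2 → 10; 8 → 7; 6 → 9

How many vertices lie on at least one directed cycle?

A vertex is on a directed cycle iff it belongs to a strongly connected component of size ≥ 2 (or has a self-loop).
The vertices on cycles are {2, 4, 6, 7, 8, 10} — 6 in total.

6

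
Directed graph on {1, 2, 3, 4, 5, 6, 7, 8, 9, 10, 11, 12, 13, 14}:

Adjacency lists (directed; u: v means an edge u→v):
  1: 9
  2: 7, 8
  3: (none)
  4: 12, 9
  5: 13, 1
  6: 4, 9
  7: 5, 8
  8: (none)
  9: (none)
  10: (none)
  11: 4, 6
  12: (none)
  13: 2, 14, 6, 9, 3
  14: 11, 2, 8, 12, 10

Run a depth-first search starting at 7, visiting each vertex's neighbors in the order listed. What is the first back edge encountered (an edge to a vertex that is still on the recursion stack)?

2→7

DFS from 7 (visiting each vertex's neighbors in the order listed); mark gray on enter, black on exit:
7 gray
  5 gray
    13 gray
      2 gray
        2→7: 7 is gray → back edge
First back edge: 2 → 7.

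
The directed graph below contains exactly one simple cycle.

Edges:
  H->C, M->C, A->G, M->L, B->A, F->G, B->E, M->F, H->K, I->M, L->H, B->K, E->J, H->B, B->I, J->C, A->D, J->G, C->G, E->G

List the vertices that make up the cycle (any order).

DFS with gray/black marking from H:
H gray
  B gray
    I gray
      M gray
        C gray
          G gray
          G black
        C black
        L gray
          L→H: H is gray → back edge
Back edge closes the cycle H → B → I → M → L → H; its vertices are {B, H, I, L, M}.

B, H, I, L, M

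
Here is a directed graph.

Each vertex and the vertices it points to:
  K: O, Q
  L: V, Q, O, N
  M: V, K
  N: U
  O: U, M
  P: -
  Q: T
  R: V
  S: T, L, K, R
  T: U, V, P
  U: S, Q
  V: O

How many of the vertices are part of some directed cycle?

A vertex is on a directed cycle iff it belongs to a strongly connected component of size ≥ 2 (or has a self-loop).
The vertices on cycles are {K, L, M, N, O, Q, R, S, T, U, V} — 11 in total.

11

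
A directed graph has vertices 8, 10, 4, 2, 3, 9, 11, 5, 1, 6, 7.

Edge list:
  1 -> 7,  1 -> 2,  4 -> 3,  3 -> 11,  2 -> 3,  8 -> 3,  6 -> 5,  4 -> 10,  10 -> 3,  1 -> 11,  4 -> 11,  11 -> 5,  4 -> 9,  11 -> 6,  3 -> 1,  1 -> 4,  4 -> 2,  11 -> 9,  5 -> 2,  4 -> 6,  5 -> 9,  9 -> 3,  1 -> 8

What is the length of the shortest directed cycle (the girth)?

3

For each vertex v, BFS finds the shortest path from v back to v.
The shortest such closed walk is 1 → 2 → 3 → 1, length 3.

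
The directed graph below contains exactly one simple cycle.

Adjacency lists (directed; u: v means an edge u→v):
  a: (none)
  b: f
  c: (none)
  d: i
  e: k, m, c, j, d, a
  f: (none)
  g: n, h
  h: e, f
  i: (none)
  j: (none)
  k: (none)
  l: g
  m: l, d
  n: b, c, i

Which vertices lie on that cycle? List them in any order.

DFS with gray/black marking from g:
g gray
  n gray
    b gray
      f gray
      f black
    b black
    c gray
    c black
    i gray
    i black
  n black
  h gray
    e gray
      k gray
      k black
      m gray
        l gray
          l→g: g is gray → back edge
Back edge closes the cycle g → h → e → m → l → g; its vertices are {e, g, h, l, m}.

e, g, h, l, m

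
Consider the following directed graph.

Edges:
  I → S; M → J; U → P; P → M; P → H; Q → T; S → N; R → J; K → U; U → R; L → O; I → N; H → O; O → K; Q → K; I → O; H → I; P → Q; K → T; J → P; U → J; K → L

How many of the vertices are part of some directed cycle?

11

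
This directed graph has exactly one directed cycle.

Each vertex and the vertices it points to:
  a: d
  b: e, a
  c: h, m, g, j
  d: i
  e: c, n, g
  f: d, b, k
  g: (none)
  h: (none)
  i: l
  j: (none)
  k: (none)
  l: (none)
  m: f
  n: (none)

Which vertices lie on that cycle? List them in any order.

b, c, e, f, m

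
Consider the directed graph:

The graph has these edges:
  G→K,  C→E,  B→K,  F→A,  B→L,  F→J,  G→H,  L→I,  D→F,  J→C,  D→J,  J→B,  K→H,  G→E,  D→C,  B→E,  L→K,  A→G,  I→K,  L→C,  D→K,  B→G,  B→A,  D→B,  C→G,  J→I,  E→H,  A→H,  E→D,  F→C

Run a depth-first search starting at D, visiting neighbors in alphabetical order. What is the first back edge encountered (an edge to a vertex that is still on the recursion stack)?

DFS from D (visiting neighbors in alphabetical order); mark gray on enter, black on exit:
D gray
  B gray
    A gray
      G gray
        E gray
          E→D: D is gray → back edge
First back edge: E → D.

E->D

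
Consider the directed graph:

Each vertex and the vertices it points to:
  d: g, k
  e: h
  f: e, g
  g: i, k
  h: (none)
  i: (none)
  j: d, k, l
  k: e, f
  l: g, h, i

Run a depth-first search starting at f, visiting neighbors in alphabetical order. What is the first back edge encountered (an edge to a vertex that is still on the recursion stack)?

k->f

DFS from f (visiting neighbors in alphabetical order); mark gray on enter, black on exit:
f gray
  e gray
    h gray
    h black
  e black
  g gray
    i gray
    i black
    k gray
      k→e: e black — skip
      k→f: f is gray → back edge
First back edge: k → f.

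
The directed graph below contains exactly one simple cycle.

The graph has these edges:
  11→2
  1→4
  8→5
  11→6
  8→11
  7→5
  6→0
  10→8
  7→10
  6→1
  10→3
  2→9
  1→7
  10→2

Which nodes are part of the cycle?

DFS with gray/black marking from 10:
10 gray
  2 gray
    9 gray
    9 black
  2 black
  8 gray
    5 gray
    5 black
    11 gray
      6 gray
        0 gray
        0 black
        1 gray
          4 gray
          4 black
          7 gray
            7→5: 5 black — skip
            7→10: 10 is gray → back edge
Back edge closes the cycle 10 → 8 → 11 → 6 → 1 → 7 → 10; its vertices are {1, 6, 7, 8, 10, 11}.

1, 6, 7, 8, 10, 11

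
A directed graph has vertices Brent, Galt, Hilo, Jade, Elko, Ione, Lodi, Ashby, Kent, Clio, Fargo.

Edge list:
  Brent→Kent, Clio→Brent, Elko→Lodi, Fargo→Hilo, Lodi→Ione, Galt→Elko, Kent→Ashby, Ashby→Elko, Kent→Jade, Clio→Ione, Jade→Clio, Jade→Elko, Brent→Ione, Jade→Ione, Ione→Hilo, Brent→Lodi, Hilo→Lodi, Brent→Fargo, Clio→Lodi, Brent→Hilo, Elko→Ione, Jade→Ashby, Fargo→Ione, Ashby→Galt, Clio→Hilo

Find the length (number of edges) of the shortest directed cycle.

3

For each vertex v, BFS finds the shortest path from v back to v.
The shortest such closed walk is Hilo → Lodi → Ione → Hilo, length 3.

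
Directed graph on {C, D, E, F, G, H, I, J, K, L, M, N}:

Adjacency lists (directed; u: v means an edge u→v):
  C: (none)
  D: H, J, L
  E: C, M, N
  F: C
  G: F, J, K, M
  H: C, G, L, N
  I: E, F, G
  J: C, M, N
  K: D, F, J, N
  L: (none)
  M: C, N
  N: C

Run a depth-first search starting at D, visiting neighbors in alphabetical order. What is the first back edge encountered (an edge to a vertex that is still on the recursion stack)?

DFS from D (visiting neighbors in alphabetical order); mark gray on enter, black on exit:
D gray
  H gray
    C gray
    C black
    G gray
      F gray
        F→C: C black — skip
      F black
      J gray
        J→C: C black — skip
        M gray
          M→C: C black — skip
          N gray
            N→C: C black — skip
          N black
        M black
        J→N: N black — skip
      J black
      K gray
        K→D: D is gray → back edge
First back edge: K → D.

K->D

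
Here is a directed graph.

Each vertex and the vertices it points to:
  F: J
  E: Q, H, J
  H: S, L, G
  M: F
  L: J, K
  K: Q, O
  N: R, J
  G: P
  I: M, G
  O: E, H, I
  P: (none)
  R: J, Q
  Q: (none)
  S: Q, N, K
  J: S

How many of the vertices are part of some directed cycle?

A vertex is on a directed cycle iff it belongs to a strongly connected component of size ≥ 2 (or has a self-loop).
The vertices on cycles are {E, F, H, I, J, K, L, M, N, O, R, S} — 12 in total.

12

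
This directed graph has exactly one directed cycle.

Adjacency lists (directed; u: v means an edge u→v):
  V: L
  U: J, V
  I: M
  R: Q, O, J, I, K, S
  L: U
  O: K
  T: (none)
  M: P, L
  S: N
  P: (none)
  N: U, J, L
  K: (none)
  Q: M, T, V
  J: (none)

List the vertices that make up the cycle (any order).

L, U, V

DFS with gray/black marking from V:
V gray
  L gray
    U gray
      J gray
      J black
      U→V: V is gray → back edge
Back edge closes the cycle V → L → U → V; its vertices are {L, U, V}.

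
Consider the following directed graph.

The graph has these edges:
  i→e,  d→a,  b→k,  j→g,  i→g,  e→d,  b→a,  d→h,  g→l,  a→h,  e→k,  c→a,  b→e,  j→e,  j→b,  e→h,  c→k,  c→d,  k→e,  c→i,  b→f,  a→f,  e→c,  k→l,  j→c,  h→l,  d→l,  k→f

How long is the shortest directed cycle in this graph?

For each vertex v, BFS finds the shortest path from v back to v.
The shortest such closed walk is k → e → k, length 2.

2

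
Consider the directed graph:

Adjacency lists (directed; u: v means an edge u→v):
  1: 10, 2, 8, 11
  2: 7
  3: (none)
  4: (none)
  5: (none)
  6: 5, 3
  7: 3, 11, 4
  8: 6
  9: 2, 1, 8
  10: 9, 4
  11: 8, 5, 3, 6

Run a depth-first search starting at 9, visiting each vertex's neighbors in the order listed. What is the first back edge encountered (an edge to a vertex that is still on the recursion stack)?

10→9

DFS from 9 (visiting each vertex's neighbors in the order listed); mark gray on enter, black on exit:
9 gray
  2 gray
    7 gray
      3 gray
      3 black
      11 gray
        8 gray
          6 gray
            5 gray
            5 black
            6→3: 3 black — skip
          6 black
        8 black
        11→5: 5 black — skip
        11→3: 3 black — skip
        11→6: 6 black — skip
      11 black
      4 gray
      4 black
    7 black
  2 black
  1 gray
    10 gray
      10→9: 9 is gray → back edge
First back edge: 10 → 9.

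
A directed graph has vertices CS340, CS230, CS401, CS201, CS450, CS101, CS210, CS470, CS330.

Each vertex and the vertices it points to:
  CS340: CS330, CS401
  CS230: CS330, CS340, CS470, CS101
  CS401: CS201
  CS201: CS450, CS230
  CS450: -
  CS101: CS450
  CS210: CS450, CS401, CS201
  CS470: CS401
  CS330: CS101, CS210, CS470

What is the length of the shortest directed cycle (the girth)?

For each vertex v, BFS finds the shortest path from v back to v.
The shortest such closed walk is CS230 → CS340 → CS401 → CS201 → CS230, length 4.

4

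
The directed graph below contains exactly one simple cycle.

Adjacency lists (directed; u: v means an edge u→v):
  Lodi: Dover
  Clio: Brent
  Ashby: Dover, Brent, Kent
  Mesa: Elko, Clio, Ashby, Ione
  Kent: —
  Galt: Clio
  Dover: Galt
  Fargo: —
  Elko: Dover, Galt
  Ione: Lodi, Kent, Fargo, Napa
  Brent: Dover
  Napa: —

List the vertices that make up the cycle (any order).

Clio, Galt, Brent, Dover

DFS with gray/black marking from Clio:
Clio gray
  Brent gray
    Dover gray
      Galt gray
        Galt→Clio: Clio is gray → back edge
Back edge closes the cycle Clio → Brent → Dover → Galt → Clio; its vertices are {Clio, Galt, Brent, Dover}.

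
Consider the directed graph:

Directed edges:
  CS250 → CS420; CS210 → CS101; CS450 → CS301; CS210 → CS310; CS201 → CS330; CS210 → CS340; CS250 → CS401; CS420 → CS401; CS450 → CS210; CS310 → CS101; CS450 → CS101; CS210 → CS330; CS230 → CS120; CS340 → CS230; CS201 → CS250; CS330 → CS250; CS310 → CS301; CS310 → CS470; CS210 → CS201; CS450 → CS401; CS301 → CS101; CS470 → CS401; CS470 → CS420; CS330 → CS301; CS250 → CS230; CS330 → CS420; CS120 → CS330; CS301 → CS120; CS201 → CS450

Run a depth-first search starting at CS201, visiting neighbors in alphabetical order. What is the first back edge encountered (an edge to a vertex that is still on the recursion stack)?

CS330→CS250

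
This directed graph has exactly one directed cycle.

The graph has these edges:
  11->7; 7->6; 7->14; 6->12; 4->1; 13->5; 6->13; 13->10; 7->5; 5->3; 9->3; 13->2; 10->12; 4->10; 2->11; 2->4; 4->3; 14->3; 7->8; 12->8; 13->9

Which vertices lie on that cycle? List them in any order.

DFS with gray/black marking from 13:
13 gray
  2 gray
    11 gray
      7 gray
        5 gray
          3 gray
          3 black
        5 black
        8 gray
        8 black
        6 gray
          12 gray
            12→8: 8 black — skip
          12 black
          6→13: 13 is gray → back edge
Back edge closes the cycle 13 → 2 → 11 → 7 → 6 → 13; its vertices are {2, 6, 7, 11, 13}.

2, 6, 7, 11, 13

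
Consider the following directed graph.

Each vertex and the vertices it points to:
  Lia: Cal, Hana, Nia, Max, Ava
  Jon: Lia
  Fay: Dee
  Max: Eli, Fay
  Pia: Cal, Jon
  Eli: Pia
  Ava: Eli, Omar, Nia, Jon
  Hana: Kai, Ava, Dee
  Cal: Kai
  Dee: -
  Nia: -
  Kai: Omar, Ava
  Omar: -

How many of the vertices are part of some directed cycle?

A vertex is on a directed cycle iff it belongs to a strongly connected component of size ≥ 2 (or has a self-loop).
The vertices on cycles are {Ava, Cal, Eli, Jon, Kai, Lia, Max, Pia, Hana} — 9 in total.

9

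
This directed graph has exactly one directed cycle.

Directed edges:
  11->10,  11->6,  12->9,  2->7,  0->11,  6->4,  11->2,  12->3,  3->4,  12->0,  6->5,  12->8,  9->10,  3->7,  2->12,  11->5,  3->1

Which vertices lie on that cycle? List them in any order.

0, 2, 11, 12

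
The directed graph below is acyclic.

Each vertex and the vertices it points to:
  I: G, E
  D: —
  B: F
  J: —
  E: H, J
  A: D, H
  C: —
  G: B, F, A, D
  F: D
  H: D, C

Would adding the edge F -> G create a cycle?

Yes

Adding F→G creates a cycle iff G can already reach F.
Path from G: G → F.
So G → … → F → G is a cycle.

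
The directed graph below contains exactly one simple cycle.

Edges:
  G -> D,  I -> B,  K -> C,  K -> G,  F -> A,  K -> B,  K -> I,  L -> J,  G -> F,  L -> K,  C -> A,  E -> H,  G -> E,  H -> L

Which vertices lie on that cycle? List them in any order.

E, G, H, K, L

DFS with gray/black marking from L:
L gray
  K gray
    B gray
    B black
    G gray
      D gray
      D black
      F gray
        A gray
        A black
      F black
      E gray
        H gray
          H→L: L is gray → back edge
Back edge closes the cycle L → K → G → E → H → L; its vertices are {E, G, H, K, L}.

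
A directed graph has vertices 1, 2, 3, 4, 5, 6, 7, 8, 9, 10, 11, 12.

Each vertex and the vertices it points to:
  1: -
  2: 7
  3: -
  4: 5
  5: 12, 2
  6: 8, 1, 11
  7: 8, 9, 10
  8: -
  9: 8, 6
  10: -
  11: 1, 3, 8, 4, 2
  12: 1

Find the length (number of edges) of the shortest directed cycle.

For each vertex v, BFS finds the shortest path from v back to v.
The shortest such closed walk is 11 → 2 → 7 → 9 → 6 → 11, length 5.

5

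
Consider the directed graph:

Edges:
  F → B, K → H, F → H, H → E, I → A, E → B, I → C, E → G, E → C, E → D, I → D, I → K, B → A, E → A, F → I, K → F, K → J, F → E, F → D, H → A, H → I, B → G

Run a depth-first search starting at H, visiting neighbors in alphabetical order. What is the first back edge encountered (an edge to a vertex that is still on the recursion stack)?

F->H

DFS from H (visiting neighbors in alphabetical order); mark gray on enter, black on exit:
H gray
  A gray
  A black
  E gray
    E→A: A black — skip
    B gray
      B→A: A black — skip
      G gray
      G black
    B black
    C gray
    C black
    D gray
    D black
    E→G: G black — skip
  E black
  I gray
    I→A: A black — skip
    I→C: C black — skip
    I→D: D black — skip
    K gray
      F gray
        F→B: B black — skip
        F→D: D black — skip
        F→E: E black — skip
        F→H: H is gray → back edge
First back edge: F → H.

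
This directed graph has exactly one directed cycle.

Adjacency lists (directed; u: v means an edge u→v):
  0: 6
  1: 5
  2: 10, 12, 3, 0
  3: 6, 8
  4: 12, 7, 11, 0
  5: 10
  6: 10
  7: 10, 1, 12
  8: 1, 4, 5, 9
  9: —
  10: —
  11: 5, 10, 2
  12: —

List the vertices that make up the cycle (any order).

DFS with gray/black marking from 8:
8 gray
  1 gray
    5 gray
      10 gray
      10 black
    5 black
  1 black
  4 gray
    12 gray
    12 black
    7 gray
      7→10: 10 black — skip
      7→1: 1 black — skip
      7→12: 12 black — skip
    7 black
    11 gray
      11→5: 5 black — skip
      11→10: 10 black — skip
      2 gray
        2→10: 10 black — skip
        2→12: 12 black — skip
        3 gray
          6 gray
            6→10: 10 black — skip
          6 black
          3→8: 8 is gray → back edge
Back edge closes the cycle 8 → 4 → 11 → 2 → 3 → 8; its vertices are {2, 3, 4, 8, 11}.

2, 3, 4, 8, 11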